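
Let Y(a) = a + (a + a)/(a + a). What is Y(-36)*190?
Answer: -6650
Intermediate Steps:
Y(a) = 1 + a (Y(a) = a + (2*a)/((2*a)) = a + (2*a)*(1/(2*a)) = a + 1 = 1 + a)
Y(-36)*190 = (1 - 36)*190 = -35*190 = -6650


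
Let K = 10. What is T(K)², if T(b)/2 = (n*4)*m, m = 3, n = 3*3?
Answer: 46656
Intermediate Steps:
n = 9
T(b) = 216 (T(b) = 2*((9*4)*3) = 2*(36*3) = 2*108 = 216)
T(K)² = 216² = 46656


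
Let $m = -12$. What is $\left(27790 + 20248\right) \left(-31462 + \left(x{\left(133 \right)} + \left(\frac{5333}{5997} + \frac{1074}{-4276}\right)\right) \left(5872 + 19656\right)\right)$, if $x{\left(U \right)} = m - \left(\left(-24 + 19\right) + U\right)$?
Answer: $- \frac{1105302892500074108}{6410793} \approx -1.7241 \cdot 10^{11}$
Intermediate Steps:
$x{\left(U \right)} = -7 - U$ ($x{\left(U \right)} = -12 - \left(\left(-24 + 19\right) + U\right) = -12 - \left(-5 + U\right) = -7 - U$)
$\left(27790 + 20248\right) \left(-31462 + \left(x{\left(133 \right)} + \left(\frac{5333}{5997} + \frac{1074}{-4276}\right)\right) \left(5872 + 19656\right)\right) = \left(27790 + 20248\right) \left(-31462 + \left(\left(-7 - 133\right) + \left(\frac{5333}{5997} + \frac{1074}{-4276}\right)\right) \left(5872 + 19656\right)\right) = 48038 \left(-31462 + \left(\left(-7 - 133\right) + \left(5333 \cdot \frac{1}{5997} + 1074 \left(- \frac{1}{4276}\right)\right)\right) 25528\right) = 48038 \left(-31462 + \left(-140 + \left(\frac{5333}{5997} - \frac{537}{2138}\right)\right) 25528\right) = 48038 \left(-31462 + \left(-140 + \frac{8181565}{12821586}\right) 25528\right) = 48038 \left(-31462 - \frac{22807231822900}{6410793}\right) = 48038 \left(- \frac{23008928192266}{6410793}\right) = - \frac{1105302892500074108}{6410793}$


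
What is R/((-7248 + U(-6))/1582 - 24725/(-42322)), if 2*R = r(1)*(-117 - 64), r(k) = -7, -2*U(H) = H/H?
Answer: -6059283062/38236581 ≈ -158.47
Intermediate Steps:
U(H) = -1/2 (U(H) = -H/(2*H) = -1/2*1 = -1/2)
R = 1267/2 (R = (-7*(-117 - 64))/2 = (-7*(-181))/2 = (1/2)*1267 = 1267/2 ≈ 633.50)
R/((-7248 + U(-6))/1582 - 24725/(-42322)) = 1267/(2*((-7248 - 1/2)/1582 - 24725/(-42322))) = 1267/(2*(-14497/2*1/1582 - 24725*(-1/42322))) = 1267/(2*(-2071/452 + 24725/42322)) = 1267/(2*(-38236581/9564772)) = (1267/2)*(-9564772/38236581) = -6059283062/38236581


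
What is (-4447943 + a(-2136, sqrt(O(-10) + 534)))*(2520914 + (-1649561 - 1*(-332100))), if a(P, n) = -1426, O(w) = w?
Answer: -5354606471157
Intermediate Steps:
(-4447943 + a(-2136, sqrt(O(-10) + 534)))*(2520914 + (-1649561 - 1*(-332100))) = (-4447943 - 1426)*(2520914 + (-1649561 - 1*(-332100))) = -4449369*(2520914 + (-1649561 + 332100)) = -4449369*(2520914 - 1317461) = -4449369*1203453 = -5354606471157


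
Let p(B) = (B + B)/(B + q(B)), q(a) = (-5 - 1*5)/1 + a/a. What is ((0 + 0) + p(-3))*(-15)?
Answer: -15/2 ≈ -7.5000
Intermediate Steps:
q(a) = -9 (q(a) = (-5 - 5)*1 + 1 = -10*1 + 1 = -10 + 1 = -9)
p(B) = 2*B/(-9 + B) (p(B) = (B + B)/(B - 9) = (2*B)/(-9 + B) = 2*B/(-9 + B))
((0 + 0) + p(-3))*(-15) = ((0 + 0) + 2*(-3)/(-9 - 3))*(-15) = (0 + 2*(-3)/(-12))*(-15) = (0 + 2*(-3)*(-1/12))*(-15) = (0 + ½)*(-15) = (½)*(-15) = -15/2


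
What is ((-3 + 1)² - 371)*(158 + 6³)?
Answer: -137258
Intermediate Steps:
((-3 + 1)² - 371)*(158 + 6³) = ((-2)² - 371)*(158 + 216) = (4 - 371)*374 = -367*374 = -137258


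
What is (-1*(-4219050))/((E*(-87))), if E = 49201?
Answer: -1406350/1426829 ≈ -0.98565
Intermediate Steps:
(-1*(-4219050))/((E*(-87))) = (-1*(-4219050))/((49201*(-87))) = 4219050/(-4280487) = 4219050*(-1/4280487) = -1406350/1426829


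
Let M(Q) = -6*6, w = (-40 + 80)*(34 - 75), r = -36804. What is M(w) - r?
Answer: 36768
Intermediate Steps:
w = -1640 (w = 40*(-41) = -1640)
M(Q) = -36
M(w) - r = -36 - 1*(-36804) = -36 + 36804 = 36768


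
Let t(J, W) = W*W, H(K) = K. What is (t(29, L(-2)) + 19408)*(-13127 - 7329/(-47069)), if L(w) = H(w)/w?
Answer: -11992189026506/47069 ≈ -2.5478e+8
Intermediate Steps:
L(w) = 1 (L(w) = w/w = 1)
t(J, W) = W²
(t(29, L(-2)) + 19408)*(-13127 - 7329/(-47069)) = (1² + 19408)*(-13127 - 7329/(-47069)) = (1 + 19408)*(-13127 - 7329*(-1/47069)) = 19409*(-13127 + 7329/47069) = 19409*(-617867434/47069) = -11992189026506/47069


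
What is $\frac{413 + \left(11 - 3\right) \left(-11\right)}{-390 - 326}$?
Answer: $- \frac{325}{716} \approx -0.45391$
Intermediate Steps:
$\frac{413 + \left(11 - 3\right) \left(-11\right)}{-390 - 326} = \frac{413 + 8 \left(-11\right)}{-716} = \left(413 - 88\right) \left(- \frac{1}{716}\right) = 325 \left(- \frac{1}{716}\right) = - \frac{325}{716}$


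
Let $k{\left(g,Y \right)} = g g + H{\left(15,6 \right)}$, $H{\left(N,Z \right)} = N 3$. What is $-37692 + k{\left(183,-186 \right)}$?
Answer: $-4158$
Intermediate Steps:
$H{\left(N,Z \right)} = 3 N$
$k{\left(g,Y \right)} = 45 + g^{2}$ ($k{\left(g,Y \right)} = g g + 3 \cdot 15 = g^{2} + 45 = 45 + g^{2}$)
$-37692 + k{\left(183,-186 \right)} = -37692 + \left(45 + 183^{2}\right) = -37692 + \left(45 + 33489\right) = -37692 + 33534 = -4158$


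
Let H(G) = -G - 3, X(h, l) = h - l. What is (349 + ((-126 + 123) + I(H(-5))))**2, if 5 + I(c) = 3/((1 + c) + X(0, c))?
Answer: 118336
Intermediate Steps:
H(G) = -3 - G
I(c) = -2 (I(c) = -5 + 3/((1 + c) + (0 - c)) = -5 + 3/((1 + c) - c) = -5 + 3/1 = -5 + 3*1 = -5 + 3 = -2)
(349 + ((-126 + 123) + I(H(-5))))**2 = (349 + ((-126 + 123) - 2))**2 = (349 + (-3 - 2))**2 = (349 - 5)**2 = 344**2 = 118336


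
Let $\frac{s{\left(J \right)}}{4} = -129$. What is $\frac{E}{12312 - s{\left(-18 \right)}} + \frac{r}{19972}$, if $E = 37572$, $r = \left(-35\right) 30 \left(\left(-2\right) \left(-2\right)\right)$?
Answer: $\frac{14510633}{5337517} \approx 2.7186$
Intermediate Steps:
$s{\left(J \right)} = -516$ ($s{\left(J \right)} = 4 \left(-129\right) = -516$)
$r = -4200$ ($r = \left(-1050\right) 4 = -4200$)
$\frac{E}{12312 - s{\left(-18 \right)}} + \frac{r}{19972} = \frac{37572}{12312 - -516} - \frac{4200}{19972} = \frac{37572}{12312 + 516} - \frac{1050}{4993} = \frac{37572}{12828} - \frac{1050}{4993} = 37572 \cdot \frac{1}{12828} - \frac{1050}{4993} = \frac{3131}{1069} - \frac{1050}{4993} = \frac{14510633}{5337517}$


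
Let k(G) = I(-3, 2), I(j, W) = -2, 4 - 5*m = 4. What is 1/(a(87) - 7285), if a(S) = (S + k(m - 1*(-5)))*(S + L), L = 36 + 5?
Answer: 1/3595 ≈ 0.00027816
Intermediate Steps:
m = 0 (m = ⅘ - ⅕*4 = ⅘ - ⅘ = 0)
k(G) = -2
L = 41
a(S) = (-2 + S)*(41 + S) (a(S) = (S - 2)*(S + 41) = (-2 + S)*(41 + S))
1/(a(87) - 7285) = 1/((-82 + 87² + 39*87) - 7285) = 1/((-82 + 7569 + 3393) - 7285) = 1/(10880 - 7285) = 1/3595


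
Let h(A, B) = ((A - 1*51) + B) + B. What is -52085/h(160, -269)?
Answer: 4735/39 ≈ 121.41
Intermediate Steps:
h(A, B) = -51 + A + 2*B (h(A, B) = ((A - 51) + B) + B = ((-51 + A) + B) + B = (-51 + A + B) + B = -51 + A + 2*B)
-52085/h(160, -269) = -52085/(-51 + 160 + 2*(-269)) = -52085/(-51 + 160 - 538) = -52085/(-429) = -52085*(-1/429) = 4735/39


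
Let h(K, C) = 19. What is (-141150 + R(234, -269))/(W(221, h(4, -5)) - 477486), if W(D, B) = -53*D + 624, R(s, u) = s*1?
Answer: 140916/488575 ≈ 0.28842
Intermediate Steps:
R(s, u) = s
W(D, B) = 624 - 53*D
(-141150 + R(234, -269))/(W(221, h(4, -5)) - 477486) = (-141150 + 234)/((624 - 53*221) - 477486) = -140916/((624 - 11713) - 477486) = -140916/(-11089 - 477486) = -140916/(-488575) = -140916*(-1/488575) = 140916/488575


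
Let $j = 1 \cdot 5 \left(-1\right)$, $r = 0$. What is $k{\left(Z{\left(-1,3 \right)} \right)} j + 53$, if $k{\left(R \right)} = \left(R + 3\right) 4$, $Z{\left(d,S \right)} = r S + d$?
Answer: $13$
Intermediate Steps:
$Z{\left(d,S \right)} = d$ ($Z{\left(d,S \right)} = 0 S + d = 0 + d = d$)
$j = -5$ ($j = 5 \left(-1\right) = -5$)
$k{\left(R \right)} = 12 + 4 R$ ($k{\left(R \right)} = \left(3 + R\right) 4 = 12 + 4 R$)
$k{\left(Z{\left(-1,3 \right)} \right)} j + 53 = \left(12 + 4 \left(-1\right)\right) \left(-5\right) + 53 = \left(12 - 4\right) \left(-5\right) + 53 = 8 \left(-5\right) + 53 = -40 + 53 = 13$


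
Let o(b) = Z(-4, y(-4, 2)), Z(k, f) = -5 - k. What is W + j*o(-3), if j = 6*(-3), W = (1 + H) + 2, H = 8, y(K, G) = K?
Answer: 29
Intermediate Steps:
o(b) = -1 (o(b) = -5 - 1*(-4) = -5 + 4 = -1)
W = 11 (W = (1 + 8) + 2 = 9 + 2 = 11)
j = -18
W + j*o(-3) = 11 - 18*(-1) = 11 + 18 = 29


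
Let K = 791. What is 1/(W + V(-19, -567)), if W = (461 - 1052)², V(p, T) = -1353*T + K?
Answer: 1/1117223 ≈ 8.9508e-7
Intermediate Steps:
V(p, T) = 791 - 1353*T (V(p, T) = -1353*T + 791 = 791 - 1353*T)
W = 349281 (W = (-591)² = 349281)
1/(W + V(-19, -567)) = 1/(349281 + (791 - 1353*(-567))) = 1/(349281 + (791 + 767151)) = 1/(349281 + 767942) = 1/1117223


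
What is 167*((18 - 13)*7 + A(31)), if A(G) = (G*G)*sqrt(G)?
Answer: 5845 + 160487*sqrt(31) ≈ 8.9940e+5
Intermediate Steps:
A(G) = G**(5/2) (A(G) = G**2*sqrt(G) = G**(5/2))
167*((18 - 13)*7 + A(31)) = 167*((18 - 13)*7 + 31**(5/2)) = 167*(5*7 + 961*sqrt(31)) = 167*(35 + 961*sqrt(31)) = 5845 + 160487*sqrt(31)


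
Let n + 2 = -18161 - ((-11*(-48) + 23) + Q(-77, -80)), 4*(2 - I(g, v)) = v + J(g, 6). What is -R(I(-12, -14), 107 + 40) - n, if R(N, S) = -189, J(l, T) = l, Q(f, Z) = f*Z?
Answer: 25063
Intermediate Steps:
Q(f, Z) = Z*f
I(g, v) = 2 - g/4 - v/4 (I(g, v) = 2 - (v + g)/4 = 2 - (g + v)/4 = 2 + (-g/4 - v/4) = 2 - g/4 - v/4)
n = -24874 (n = -2 + (-18161 - ((-11*(-48) + 23) - 80*(-77))) = -2 + (-18161 - ((528 + 23) + 6160)) = -2 + (-18161 - (551 + 6160)) = -2 + (-18161 - 1*6711) = -2 + (-18161 - 6711) = -2 - 24872 = -24874)
-R(I(-12, -14), 107 + 40) - n = -1*(-189) - 1*(-24874) = 189 + 24874 = 25063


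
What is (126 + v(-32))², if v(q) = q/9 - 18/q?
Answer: 313750369/20736 ≈ 15131.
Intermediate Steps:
v(q) = -18/q + q/9 (v(q) = q*(⅑) - 18/q = q/9 - 18/q = -18/q + q/9)
(126 + v(-32))² = (126 + (-18/(-32) + (⅑)*(-32)))² = (126 + (-18*(-1/32) - 32/9))² = (126 + (9/16 - 32/9))² = (126 - 431/144)² = (17713/144)² = 313750369/20736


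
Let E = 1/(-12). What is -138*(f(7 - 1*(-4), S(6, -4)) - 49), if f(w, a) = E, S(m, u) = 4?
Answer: 13547/2 ≈ 6773.5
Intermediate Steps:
E = -1/12 ≈ -0.083333
f(w, a) = -1/12
-138*(f(7 - 1*(-4), S(6, -4)) - 49) = -138*(-1/12 - 49) = -138*(-589/12) = 13547/2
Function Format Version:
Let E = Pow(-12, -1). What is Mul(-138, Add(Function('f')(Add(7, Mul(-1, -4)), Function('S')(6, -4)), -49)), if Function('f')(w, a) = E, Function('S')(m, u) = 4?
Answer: Rational(13547, 2) ≈ 6773.5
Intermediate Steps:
E = Rational(-1, 12) ≈ -0.083333
Function('f')(w, a) = Rational(-1, 12)
Mul(-138, Add(Function('f')(Add(7, Mul(-1, -4)), Function('S')(6, -4)), -49)) = Mul(-138, Add(Rational(-1, 12), -49)) = Mul(-138, Rational(-589, 12)) = Rational(13547, 2)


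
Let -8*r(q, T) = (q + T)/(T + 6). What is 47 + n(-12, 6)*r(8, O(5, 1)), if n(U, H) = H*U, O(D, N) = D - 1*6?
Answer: 298/5 ≈ 59.600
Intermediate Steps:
O(D, N) = -6 + D (O(D, N) = D - 6 = -6 + D)
r(q, T) = -(T + q)/(8*(6 + T)) (r(q, T) = -(q + T)/(8*(T + 6)) = -(T + q)/(8*(6 + T)))
47 + n(-12, 6)*r(8, O(5, 1)) = 47 + (6*(-12))*((-(-6 + 5) - 1*8)/(8*(6 + (-6 + 5)))) = 47 - 9*(-1*(-1) - 8)/(6 - 1) = 47 - 9*(1 - 8)/5 = 47 - 9*(-7)/5 = 47 - 72*(-7/40) = 47 + 63/5 = 298/5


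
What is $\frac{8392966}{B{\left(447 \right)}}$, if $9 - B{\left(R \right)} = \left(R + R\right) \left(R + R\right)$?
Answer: $- \frac{8392966}{799227} \approx -10.501$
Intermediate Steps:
$B{\left(R \right)} = 9 - 4 R^{2}$ ($B{\left(R \right)} = 9 - \left(R + R\right) \left(R + R\right) = 9 - 2 R 2 R = 9 - 4 R^{2}$)
$\frac{8392966}{B{\left(447 \right)}} = \frac{8392966}{9 - 4 \cdot 447^{2}} = \frac{8392966}{9 - 799236} = \frac{8392966}{-799227} = 8392966 \left(- \frac{1}{799227}\right) = - \frac{8392966}{799227}$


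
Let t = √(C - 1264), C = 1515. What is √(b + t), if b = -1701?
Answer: √(-1701 + √251) ≈ 41.051*I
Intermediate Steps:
t = √251 (t = √(1515 - 1264) = √251 ≈ 15.843)
√(b + t) = √(-1701 + √251)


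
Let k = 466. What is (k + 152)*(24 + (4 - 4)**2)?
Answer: 14832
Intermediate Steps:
(k + 152)*(24 + (4 - 4)**2) = (466 + 152)*(24 + (4 - 4)**2) = 618*(24 + 0**2) = 618*(24 + 0) = 618*24 = 14832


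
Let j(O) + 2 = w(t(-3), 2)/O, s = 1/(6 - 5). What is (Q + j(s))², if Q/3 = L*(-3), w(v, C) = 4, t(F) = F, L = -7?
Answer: 4225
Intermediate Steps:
Q = 63 (Q = 3*(-7*(-3)) = 3*21 = 63)
s = 1 (s = 1/1 = 1)
j(O) = -2 + 4/O
(Q + j(s))² = (63 + (-2 + 4/1))² = (63 + (-2 + 4*1))² = (63 + (-2 + 4))² = (63 + 2)² = 65² = 4225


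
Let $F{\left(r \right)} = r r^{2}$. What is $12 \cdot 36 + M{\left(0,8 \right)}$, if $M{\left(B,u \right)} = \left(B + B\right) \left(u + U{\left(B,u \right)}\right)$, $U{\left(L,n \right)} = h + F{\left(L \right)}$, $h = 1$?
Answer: $432$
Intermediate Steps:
$F{\left(r \right)} = r^{3}$
$U{\left(L,n \right)} = 1 + L^{3}$
$M{\left(B,u \right)} = 2 B \left(1 + u + B^{3}\right)$ ($M{\left(B,u \right)} = \left(B + B\right) \left(u + \left(1 + B^{3}\right)\right) = 2 B \left(1 + u + B^{3}\right)$)
$12 \cdot 36 + M{\left(0,8 \right)} = 12 \cdot 36 + 2 \cdot 0 \left(1 + 8 + 0^{3}\right) = 432 + 2 \cdot 0 \left(1 + 8 + 0\right) = 432 + 2 \cdot 0 \cdot 9 = 432 + 0 = 432$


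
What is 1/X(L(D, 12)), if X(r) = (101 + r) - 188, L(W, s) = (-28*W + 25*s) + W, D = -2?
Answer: 1/267 ≈ 0.0037453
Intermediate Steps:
L(W, s) = -27*W + 25*s
X(r) = -87 + r
1/X(L(D, 12)) = 1/(-87 + (-27*(-2) + 25*12)) = 1/(-87 + (54 + 300)) = 1/(-87 + 354) = 1/267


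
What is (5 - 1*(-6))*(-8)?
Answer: -88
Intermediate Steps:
(5 - 1*(-6))*(-8) = (5 + 6)*(-8) = 11*(-8) = -88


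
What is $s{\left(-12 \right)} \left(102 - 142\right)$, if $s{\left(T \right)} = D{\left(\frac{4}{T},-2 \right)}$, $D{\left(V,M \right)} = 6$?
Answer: $-240$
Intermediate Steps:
$s{\left(T \right)} = 6$
$s{\left(-12 \right)} \left(102 - 142\right) = 6 \left(102 - 142\right) = 6 \left(-40\right) = -240$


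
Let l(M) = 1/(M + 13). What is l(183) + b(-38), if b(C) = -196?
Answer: -38415/196 ≈ -195.99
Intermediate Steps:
l(M) = 1/(13 + M)
l(183) + b(-38) = 1/(13 + 183) - 196 = 1/196 - 196 = -38415/196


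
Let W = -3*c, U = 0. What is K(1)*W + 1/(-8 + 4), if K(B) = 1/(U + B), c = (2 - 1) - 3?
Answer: 23/4 ≈ 5.7500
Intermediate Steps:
c = -2 (c = 1 - 3 = -2)
K(B) = 1/B (K(B) = 1/(0 + B) = 1/B)
W = 6 (W = -3*(-2) = 6)
K(1)*W + 1/(-8 + 4) = 6/1 + 1/(-8 + 4) = 1*6 + 1/(-4) = 6 - 1/4 = 23/4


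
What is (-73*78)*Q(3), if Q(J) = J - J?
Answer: 0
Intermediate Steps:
Q(J) = 0
(-73*78)*Q(3) = -73*78*0 = -5694*0 = 0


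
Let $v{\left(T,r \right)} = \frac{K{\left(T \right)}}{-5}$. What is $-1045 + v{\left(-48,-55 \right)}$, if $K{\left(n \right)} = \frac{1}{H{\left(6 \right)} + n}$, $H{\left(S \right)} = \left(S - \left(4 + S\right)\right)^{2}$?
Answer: $- \frac{167199}{160} \approx -1045.0$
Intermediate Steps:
$H{\left(S \right)} = 16$ ($H{\left(S \right)} = \left(-4\right)^{2} = 16$)
$K{\left(n \right)} = \frac{1}{16 + n}$
$v{\left(T,r \right)} = - \frac{1}{5 \left(16 + T\right)}$ ($v{\left(T,r \right)} = \frac{1}{\left(16 + T\right) \left(-5\right)} = \frac{1}{16 + T} \left(- \frac{1}{5}\right) = - \frac{1}{5 \left(16 + T\right)}$)
$-1045 + v{\left(-48,-55 \right)} = -1045 - \frac{1}{80 + 5 \left(-48\right)} = -1045 - \frac{1}{80 - 240} = -1045 - \frac{1}{-160} = -1045 - - \frac{1}{160} = -1045 + \frac{1}{160} = - \frac{167199}{160}$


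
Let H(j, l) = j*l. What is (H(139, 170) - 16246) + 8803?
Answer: 16187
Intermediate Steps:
(H(139, 170) - 16246) + 8803 = (139*170 - 16246) + 8803 = (23630 - 16246) + 8803 = 7384 + 8803 = 16187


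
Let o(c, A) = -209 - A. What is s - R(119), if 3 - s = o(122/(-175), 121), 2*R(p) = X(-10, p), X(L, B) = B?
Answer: 547/2 ≈ 273.50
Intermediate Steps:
R(p) = p/2
s = 333 (s = 3 - (-209 - 1*121) = 3 - (-209 - 121) = 3 - 1*(-330) = 3 + 330 = 333)
s - R(119) = 333 - 119/2 = 547/2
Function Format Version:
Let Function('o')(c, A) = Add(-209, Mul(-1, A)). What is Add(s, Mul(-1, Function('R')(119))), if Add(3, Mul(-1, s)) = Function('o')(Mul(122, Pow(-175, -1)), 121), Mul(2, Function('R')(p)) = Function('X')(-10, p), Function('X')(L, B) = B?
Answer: Rational(547, 2) ≈ 273.50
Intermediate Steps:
Function('R')(p) = Mul(Rational(1, 2), p)
s = 333 (s = Add(3, Mul(-1, Add(-209, Mul(-1, 121)))) = Add(3, Mul(-1, Add(-209, -121))) = Add(3, Mul(-1, -330)) = Add(3, 330) = 333)
Add(s, Mul(-1, Function('R')(119))) = Add(333, Mul(-1, Mul(Rational(1, 2), 119))) = Add(333, Mul(-1, Rational(119, 2))) = Add(333, Rational(-119, 2)) = Rational(547, 2)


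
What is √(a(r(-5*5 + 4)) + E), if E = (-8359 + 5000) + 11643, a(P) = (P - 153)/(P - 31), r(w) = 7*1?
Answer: √298443/6 ≈ 91.050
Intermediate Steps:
r(w) = 7
a(P) = (-153 + P)/(-31 + P)
E = 8284 (E = -3359 + 11643 = 8284)
√(a(r(-5*5 + 4)) + E) = √((-153 + 7)/(-31 + 7) + 8284) = √(-146/(-24) + 8284) = √(-1/24*(-146) + 8284) = √(73/12 + 8284) = √(99481/12) = √298443/6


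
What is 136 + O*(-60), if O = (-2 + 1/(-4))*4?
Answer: 676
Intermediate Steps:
O = -9 (O = (-2 - ¼)*4 = -9/4*4 = -9)
136 + O*(-60) = 136 - 9*(-60) = 136 + 540 = 676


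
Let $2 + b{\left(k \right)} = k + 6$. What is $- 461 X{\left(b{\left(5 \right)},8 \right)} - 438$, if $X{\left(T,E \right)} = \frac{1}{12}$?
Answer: $- \frac{5717}{12} \approx -476.42$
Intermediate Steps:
$b{\left(k \right)} = 4 + k$ ($b{\left(k \right)} = -2 + \left(k + 6\right) = -2 + \left(6 + k\right) = 4 + k$)
$X{\left(T,E \right)} = \frac{1}{12}$
$- 461 X{\left(b{\left(5 \right)},8 \right)} - 438 = \left(-461\right) \frac{1}{12} - 438 = - \frac{461}{12} - 438 = - \frac{5717}{12}$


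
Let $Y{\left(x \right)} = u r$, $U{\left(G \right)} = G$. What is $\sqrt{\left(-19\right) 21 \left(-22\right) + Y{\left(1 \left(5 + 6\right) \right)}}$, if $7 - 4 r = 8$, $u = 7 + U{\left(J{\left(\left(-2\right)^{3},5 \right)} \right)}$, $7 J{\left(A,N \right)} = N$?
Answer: $\frac{\sqrt{1720110}}{14} \approx 93.681$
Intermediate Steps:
$J{\left(A,N \right)} = \frac{N}{7}$
$u = \frac{54}{7}$ ($u = 7 + \frac{1}{7} \cdot 5 = 7 + \frac{5}{7} = \frac{54}{7} \approx 7.7143$)
$r = - \frac{1}{4}$ ($r = \frac{7}{4} - 2 = - \frac{1}{4} \approx -0.25$)
$Y{\left(x \right)} = - \frac{27}{14}$ ($Y{\left(x \right)} = \frac{54}{7} \left(- \frac{1}{4}\right) = - \frac{27}{14}$)
$\sqrt{\left(-19\right) 21 \left(-22\right) + Y{\left(1 \left(5 + 6\right) \right)}} = \sqrt{\left(-19\right) 21 \left(-22\right) - \frac{27}{14}} = \sqrt{\left(-399\right) \left(-22\right) - \frac{27}{14}} = \sqrt{8778 - \frac{27}{14}} = \sqrt{\frac{122865}{14}} = \frac{\sqrt{1720110}}{14}$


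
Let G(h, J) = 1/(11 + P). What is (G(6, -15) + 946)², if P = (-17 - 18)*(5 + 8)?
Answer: 176419320529/197136 ≈ 8.9491e+5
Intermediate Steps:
P = -455 (P = -35*13 = -455)
G(h, J) = -1/444 (G(h, J) = 1/(11 - 455) = 1/(-444) = -1/444)
(G(6, -15) + 946)² = (-1/444 + 946)² = (420023/444)² = 176419320529/197136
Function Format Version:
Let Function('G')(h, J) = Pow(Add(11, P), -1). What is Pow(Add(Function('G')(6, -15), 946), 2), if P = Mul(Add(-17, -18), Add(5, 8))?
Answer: Rational(176419320529, 197136) ≈ 8.9491e+5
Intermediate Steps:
P = -455 (P = Mul(-35, 13) = -455)
Function('G')(h, J) = Rational(-1, 444) (Function('G')(h, J) = Pow(Add(11, -455), -1) = Pow(-444, -1) = Rational(-1, 444))
Pow(Add(Function('G')(6, -15), 946), 2) = Pow(Add(Rational(-1, 444), 946), 2) = Pow(Rational(420023, 444), 2) = Rational(176419320529, 197136)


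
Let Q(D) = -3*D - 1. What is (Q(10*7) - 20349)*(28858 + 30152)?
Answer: -1213245600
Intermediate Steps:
Q(D) = -1 - 3*D
(Q(10*7) - 20349)*(28858 + 30152) = ((-1 - 30*7) - 20349)*(28858 + 30152) = ((-1 - 3*70) - 20349)*59010 = ((-1 - 210) - 20349)*59010 = (-211 - 20349)*59010 = -20560*59010 = -1213245600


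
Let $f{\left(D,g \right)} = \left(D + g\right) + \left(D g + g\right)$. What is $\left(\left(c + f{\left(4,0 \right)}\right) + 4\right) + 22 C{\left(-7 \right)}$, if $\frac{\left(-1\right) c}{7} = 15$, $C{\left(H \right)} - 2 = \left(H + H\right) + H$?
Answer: $-515$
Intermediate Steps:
$C{\left(H \right)} = 2 + 3 H$ ($C{\left(H \right)} = 2 + \left(\left(H + H\right) + H\right) = 2 + \left(2 H + H\right) = 2 + 3 H$)
$f{\left(D,g \right)} = D + 2 g + D g$ ($f{\left(D,g \right)} = \left(D + g\right) + \left(g + D g\right) = D + 2 g + D g$)
$c = -105$ ($c = \left(-7\right) 15 = -105$)
$\left(\left(c + f{\left(4,0 \right)}\right) + 4\right) + 22 C{\left(-7 \right)} = \left(\left(-105 + \left(4 + 2 \cdot 0 + 4 \cdot 0\right)\right) + 4\right) + 22 \left(2 + 3 \left(-7\right)\right) = \left(\left(-105 + \left(4 + 0 + 0\right)\right) + 4\right) + 22 \left(2 - 21\right) = \left(\left(-105 + 4\right) + 4\right) + 22 \left(-19\right) = \left(-101 + 4\right) - 418 = -97 - 418 = -515$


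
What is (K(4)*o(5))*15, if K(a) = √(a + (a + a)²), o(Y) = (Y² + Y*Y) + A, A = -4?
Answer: 1380*√17 ≈ 5689.9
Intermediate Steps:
o(Y) = -4 + 2*Y² (o(Y) = (Y² + Y*Y) - 4 = (Y² + Y²) - 4 = 2*Y² - 4 = -4 + 2*Y²)
K(a) = √(a + 4*a²) (K(a) = √(a + (2*a)²) = √(a + 4*a²))
(K(4)*o(5))*15 = (√(4*(1 + 4*4))*(-4 + 2*5²))*15 = (√(4*(1 + 16))*(-4 + 2*25))*15 = (√(4*17)*(-4 + 50))*15 = (√68*46)*15 = ((2*√17)*46)*15 = (92*√17)*15 = 1380*√17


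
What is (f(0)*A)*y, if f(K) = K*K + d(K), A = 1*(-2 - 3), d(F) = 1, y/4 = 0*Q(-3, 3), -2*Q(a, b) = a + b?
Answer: 0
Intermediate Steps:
Q(a, b) = -a/2 - b/2 (Q(a, b) = -(a + b)/2 = -a/2 - b/2)
y = 0 (y = 4*(0*(-½*(-3) - ½*3)) = 4*(0*(3/2 - 3/2)) = 4*(0*0) = 4*0 = 0)
A = -5 (A = 1*(-5) = -5)
f(K) = 1 + K² (f(K) = K*K + 1 = K² + 1 = 1 + K²)
(f(0)*A)*y = ((1 + 0²)*(-5))*0 = ((1 + 0)*(-5))*0 = (1*(-5))*0 = -5*0 = 0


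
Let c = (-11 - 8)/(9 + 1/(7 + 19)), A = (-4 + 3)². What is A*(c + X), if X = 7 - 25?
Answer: -4724/235 ≈ -20.102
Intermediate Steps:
A = 1 (A = (-1)² = 1)
X = -18
c = -494/235 (c = -19/(9 + 1/26) = -19/235/26 = -19*26/235 = -494/235 ≈ -2.1021)
A*(c + X) = 1*(-494/235 - 18) = 1*(-4724/235) = -4724/235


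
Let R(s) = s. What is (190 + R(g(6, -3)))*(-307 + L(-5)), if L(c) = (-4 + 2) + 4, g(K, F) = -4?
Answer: -56730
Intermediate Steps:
L(c) = 2 (L(c) = -2 + 4 = 2)
(190 + R(g(6, -3)))*(-307 + L(-5)) = (190 - 4)*(-307 + 2) = 186*(-305) = -56730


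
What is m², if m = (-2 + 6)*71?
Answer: 80656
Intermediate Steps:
m = 284 (m = 4*71 = 284)
m² = 284² = 80656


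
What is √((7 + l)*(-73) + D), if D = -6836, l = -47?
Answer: 2*I*√979 ≈ 62.578*I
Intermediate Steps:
√((7 + l)*(-73) + D) = √((7 - 47)*(-73) - 6836) = √(-40*(-73) - 6836) = √(2920 - 6836) = √(-3916) = 2*I*√979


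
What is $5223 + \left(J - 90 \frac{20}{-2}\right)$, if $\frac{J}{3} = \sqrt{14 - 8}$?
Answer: $6123 + 3 \sqrt{6} \approx 6130.4$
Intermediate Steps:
$J = 3 \sqrt{6}$ ($J = 3 \sqrt{14 - 8} = 3 \sqrt{6} \approx 7.3485$)
$5223 + \left(J - 90 \frac{20}{-2}\right) = 5223 - \left(- 3 \sqrt{6} + 90 \cdot 20 \frac{1}{-2}\right) = 5223 - \left(- 3 \sqrt{6} + 90 \cdot 20 \left(- \frac{1}{2}\right)\right) = 5223 + \left(3 \sqrt{6} - -900\right) = 5223 + \left(3 \sqrt{6} + 900\right) = 5223 + \left(900 + 3 \sqrt{6}\right) = 6123 + 3 \sqrt{6}$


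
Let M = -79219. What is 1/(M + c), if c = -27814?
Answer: -1/107033 ≈ -9.3429e-6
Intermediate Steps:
1/(M + c) = 1/(-79219 - 27814) = 1/(-107033) = -1/107033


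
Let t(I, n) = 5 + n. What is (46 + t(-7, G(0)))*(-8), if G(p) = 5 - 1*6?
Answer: -400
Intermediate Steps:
G(p) = -1 (G(p) = 5 - 6 = -1)
(46 + t(-7, G(0)))*(-8) = (46 + (5 - 1))*(-8) = (46 + 4)*(-8) = 50*(-8) = -400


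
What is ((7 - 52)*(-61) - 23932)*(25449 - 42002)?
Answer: 350708411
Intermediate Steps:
((7 - 52)*(-61) - 23932)*(25449 - 42002) = (-45*(-61) - 23932)*(-16553) = (2745 - 23932)*(-16553) = -21187*(-16553) = 350708411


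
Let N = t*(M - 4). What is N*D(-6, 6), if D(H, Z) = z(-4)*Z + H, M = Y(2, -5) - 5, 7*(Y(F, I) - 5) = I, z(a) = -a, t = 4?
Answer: -2376/7 ≈ -339.43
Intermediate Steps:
Y(F, I) = 5 + I/7
M = -5/7 (M = (5 + (1/7)*(-5)) - 5 = (5 - 5/7) - 5 = 30/7 - 5 = -5/7 ≈ -0.71429)
D(H, Z) = H + 4*Z (D(H, Z) = (-1*(-4))*Z + H = 4*Z + H = H + 4*Z)
N = -132/7 (N = 4*(-5/7 - 4) = 4*(-33/7) = -132/7 ≈ -18.857)
N*D(-6, 6) = -132*(-6 + 4*6)/7 = -132*(-6 + 24)/7 = -132/7*18 = -2376/7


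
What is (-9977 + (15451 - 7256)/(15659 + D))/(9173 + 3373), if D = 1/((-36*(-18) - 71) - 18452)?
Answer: -930820649341/1170561137568 ≈ -0.79519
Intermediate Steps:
D = -1/17875 (D = 1/((648 - 71) - 18452) = 1/(577 - 18452) = 1/(-17875) = -1/17875 ≈ -5.5944e-5)
(-9977 + (15451 - 7256)/(15659 + D))/(9173 + 3373) = (-9977 + (15451 - 7256)/(15659 - 1/17875))/(9173 + 3373) = (-9977 + 8195/(279904624/17875))/12546 = (-9977 + 8195*(17875/279904624))*(1/12546) = (-9977 + 146485625/279904624)*(1/12546) = -2792461948023/279904624*1/12546 = -930820649341/1170561137568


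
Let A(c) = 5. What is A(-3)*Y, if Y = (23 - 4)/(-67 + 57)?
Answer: -19/2 ≈ -9.5000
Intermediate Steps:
Y = -19/10 (Y = 19/(-10) = 19*(-⅒) = -19/10 ≈ -1.9000)
A(-3)*Y = 5*(-19/10) = -19/2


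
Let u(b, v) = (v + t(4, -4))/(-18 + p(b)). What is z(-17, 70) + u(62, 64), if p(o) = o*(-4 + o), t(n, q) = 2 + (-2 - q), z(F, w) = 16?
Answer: 28658/1789 ≈ 16.019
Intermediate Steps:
t(n, q) = -q
u(b, v) = (4 + v)/(-18 + b*(-4 + b)) (u(b, v) = (v - 1*(-4))/(-18 + b*(-4 + b)) = (v + 4)/(-18 + b*(-4 + b)) = (4 + v)/(-18 + b*(-4 + b)))
z(-17, 70) + u(62, 64) = 16 + (4 + 64)/(-18 + 62*(-4 + 62)) = 16 + 68/(-18 + 62*58) = 16 + 68/(-18 + 3596) = 16 + 68/3578 = 16 + (1/3578)*68 = 16 + 34/1789 = 28658/1789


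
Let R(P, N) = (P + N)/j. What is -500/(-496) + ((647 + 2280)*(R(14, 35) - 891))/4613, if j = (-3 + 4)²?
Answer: -305025591/572012 ≈ -533.25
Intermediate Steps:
j = 1 (j = 1² = 1)
R(P, N) = N + P (R(P, N) = (P + N)/1 = (N + P)*1 = N + P)
-500/(-496) + ((647 + 2280)*(R(14, 35) - 891))/4613 = -500/(-496) + ((647 + 2280)*((35 + 14) - 891))/4613 = -500*(-1/496) + (2927*(49 - 891))*(1/4613) = 125/124 + (2927*(-842))*(1/4613) = 125/124 - 2464534*1/4613 = 125/124 - 2464534/4613 = -305025591/572012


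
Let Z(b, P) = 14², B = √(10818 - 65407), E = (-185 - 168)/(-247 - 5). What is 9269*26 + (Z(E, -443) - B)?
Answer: 241190 - I*√54589 ≈ 2.4119e+5 - 233.64*I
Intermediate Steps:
E = 353/252 (E = -353/(-252) = -353*(-1/252) = 353/252 ≈ 1.4008)
B = I*√54589 (B = √(-54589) = I*√54589 ≈ 233.64*I)
Z(b, P) = 196
9269*26 + (Z(E, -443) - B) = 9269*26 + (196 - I*√54589) = 240994 + (196 - I*√54589) = 241190 - I*√54589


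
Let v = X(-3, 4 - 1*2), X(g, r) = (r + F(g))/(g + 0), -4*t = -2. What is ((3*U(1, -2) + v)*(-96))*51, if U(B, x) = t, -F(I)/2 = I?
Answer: 5712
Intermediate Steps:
F(I) = -2*I
t = ½ (t = -¼*(-2) = ½ ≈ 0.50000)
X(g, r) = (r - 2*g)/g (X(g, r) = (r - 2*g)/(g + 0) = (r - 2*g)/g)
U(B, x) = ½
v = -8/3 (v = -2 + (4 - 1*2)/(-3) = -2 + (4 - 2)*(-⅓) = -2 + 2*(-⅓) = -2 - ⅔ = -8/3 ≈ -2.6667)
((3*U(1, -2) + v)*(-96))*51 = ((3*(½) - 8/3)*(-96))*51 = ((3/2 - 8/3)*(-96))*51 = -7/6*(-96)*51 = 112*51 = 5712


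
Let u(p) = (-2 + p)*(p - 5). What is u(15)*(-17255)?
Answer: -2243150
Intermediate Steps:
u(p) = (-5 + p)*(-2 + p) (u(p) = (-2 + p)*(-5 + p) = (-5 + p)*(-2 + p))
u(15)*(-17255) = (10 + 15² - 7*15)*(-17255) = (10 + 225 - 105)*(-17255) = 130*(-17255) = -2243150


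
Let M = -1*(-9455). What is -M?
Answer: -9455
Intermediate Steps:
M = 9455
-M = -1*9455 = -9455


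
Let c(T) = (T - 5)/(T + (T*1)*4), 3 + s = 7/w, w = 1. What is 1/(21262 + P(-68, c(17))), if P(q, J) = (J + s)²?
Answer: 7225/153741854 ≈ 4.6994e-5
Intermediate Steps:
s = 4 (s = -3 + 7/1 = -3 + 7*1 = -3 + 7 = 4)
c(T) = (-5 + T)/(5*T) (c(T) = (-5 + T)/(T + T*4) = (-5 + T)/(T + 4*T) = (-5 + T)/((5*T)) = (-5 + T)*(1/(5*T)) = (-5 + T)/(5*T))
P(q, J) = (4 + J)² (P(q, J) = (J + 4)² = (4 + J)²)
1/(21262 + P(-68, c(17))) = 1/(21262 + (4 + (⅕)*(-5 + 17)/17)²) = 1/(21262 + (4 + (⅕)*(1/17)*12)²) = 1/(21262 + (4 + 12/85)²) = 1/(21262 + (352/85)²) = 1/(21262 + 123904/7225) = 1/(153741854/7225) = 7225/153741854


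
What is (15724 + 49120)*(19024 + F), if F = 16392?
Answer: 2296515104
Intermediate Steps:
(15724 + 49120)*(19024 + F) = (15724 + 49120)*(19024 + 16392) = 64844*35416 = 2296515104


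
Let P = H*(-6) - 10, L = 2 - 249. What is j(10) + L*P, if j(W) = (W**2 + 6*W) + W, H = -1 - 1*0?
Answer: 1158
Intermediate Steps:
H = -1 (H = -1 + 0 = -1)
L = -247
P = -4 (P = -1*(-6) - 10 = 6 - 10 = -4)
j(W) = W**2 + 7*W
j(10) + L*P = 10*(7 + 10) - 247*(-4) = 10*17 + 988 = 170 + 988 = 1158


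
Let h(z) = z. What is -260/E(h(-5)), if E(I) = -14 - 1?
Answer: 52/3 ≈ 17.333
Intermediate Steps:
E(I) = -15
-260/E(h(-5)) = -260/(-15) = -260*(-1/15) = 52/3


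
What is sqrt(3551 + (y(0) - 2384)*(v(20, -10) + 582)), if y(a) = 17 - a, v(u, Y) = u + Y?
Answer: I*sqrt(1397713) ≈ 1182.3*I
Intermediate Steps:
v(u, Y) = Y + u
sqrt(3551 + (y(0) - 2384)*(v(20, -10) + 582)) = sqrt(3551 + ((17 - 1*0) - 2384)*((-10 + 20) + 582)) = sqrt(3551 + ((17 + 0) - 2384)*(10 + 582)) = sqrt(3551 + (17 - 2384)*592) = sqrt(3551 - 2367*592) = sqrt(3551 - 1401264) = sqrt(-1397713) = I*sqrt(1397713)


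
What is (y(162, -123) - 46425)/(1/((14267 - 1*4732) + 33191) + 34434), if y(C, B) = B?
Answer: -1988809848/1471227085 ≈ -1.3518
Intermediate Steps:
(y(162, -123) - 46425)/(1/((14267 - 1*4732) + 33191) + 34434) = (-123 - 46425)/(1/((14267 - 1*4732) + 33191) + 34434) = -46548/(1/((14267 - 4732) + 33191) + 34434) = -46548/(1/(9535 + 33191) + 34434) = -46548/(1/42726 + 34434) = -46548/1471227085/42726 = -46548*42726/1471227085 = -1988809848/1471227085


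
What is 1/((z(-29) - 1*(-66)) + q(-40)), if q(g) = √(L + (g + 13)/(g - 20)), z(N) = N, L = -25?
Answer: 740/27871 - 2*I*√2455/27871 ≈ 0.026551 - 0.0035555*I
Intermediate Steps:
q(g) = √(-25 + (13 + g)/(-20 + g)) (q(g) = √(-25 + (g + 13)/(g - 20)) = √(-25 + (13 + g)/(-20 + g)))
1/((z(-29) - 1*(-66)) + q(-40)) = 1/((-29 - 1*(-66)) + √3*√((171 - 8*(-40))/(-20 - 40))) = 1/((-29 + 66) + √3*√((171 + 320)/(-60))) = 1/(37 + √3*√(-1/60*491)) = 1/(37 + √3*√(-491/60)) = 1/(37 + √3*(I*√7365/30)) = 1/(37 + I*√2455/10)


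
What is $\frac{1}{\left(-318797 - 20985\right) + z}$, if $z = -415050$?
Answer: $- \frac{1}{754832} \approx -1.3248 \cdot 10^{-6}$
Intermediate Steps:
$\frac{1}{\left(-318797 - 20985\right) + z} = \frac{1}{\left(-318797 - 20985\right) - 415050} = \frac{1}{-339782 - 415050} = \frac{1}{-754832} = - \frac{1}{754832}$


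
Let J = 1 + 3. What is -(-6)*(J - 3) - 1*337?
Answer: -331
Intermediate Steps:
J = 4
-(-6)*(J - 3) - 1*337 = -(-6)*(4 - 3) - 1*337 = -(-6) - 337 = -1*(-6) - 337 = 6 - 337 = -331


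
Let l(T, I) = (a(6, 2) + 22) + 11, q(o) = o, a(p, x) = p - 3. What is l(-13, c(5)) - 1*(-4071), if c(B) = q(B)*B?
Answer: 4107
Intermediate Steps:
a(p, x) = -3 + p
c(B) = B**2 (c(B) = B*B = B**2)
l(T, I) = 36 (l(T, I) = ((-3 + 6) + 22) + 11 = (3 + 22) + 11 = 25 + 11 = 36)
l(-13, c(5)) - 1*(-4071) = 36 - 1*(-4071) = 36 + 4071 = 4107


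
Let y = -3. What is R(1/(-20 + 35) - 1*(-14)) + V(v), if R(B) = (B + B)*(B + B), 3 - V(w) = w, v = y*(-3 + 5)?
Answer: 180109/225 ≈ 800.48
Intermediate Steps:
v = -6 (v = -3*(-3 + 5) = -3*2 = -6)
V(w) = 3 - w
R(B) = 4*B² (R(B) = (2*B)*(2*B) = 4*B²)
R(1/(-20 + 35) - 1*(-14)) + V(v) = 4*(1/(-20 + 35) - 1*(-14))² + (3 - 1*(-6)) = 4*(1/15 + 14)² + (3 + 6) = 4*(1/15 + 14)² + 9 = 4*(211/15)² + 9 = 4*(44521/225) + 9 = 178084/225 + 9 = 180109/225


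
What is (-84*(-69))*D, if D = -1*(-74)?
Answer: 428904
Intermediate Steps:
D = 74
(-84*(-69))*D = -84*(-69)*74 = 5796*74 = 428904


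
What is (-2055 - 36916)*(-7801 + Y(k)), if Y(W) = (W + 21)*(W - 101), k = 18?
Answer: 430161898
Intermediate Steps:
Y(W) = (-101 + W)*(21 + W) (Y(W) = (21 + W)*(-101 + W) = (-101 + W)*(21 + W))
(-2055 - 36916)*(-7801 + Y(k)) = (-2055 - 36916)*(-7801 + (-2121 + 18**2 - 80*18)) = -38971*(-7801 + (-2121 + 324 - 1440)) = -38971*(-7801 - 3237) = -38971*(-11038) = 430161898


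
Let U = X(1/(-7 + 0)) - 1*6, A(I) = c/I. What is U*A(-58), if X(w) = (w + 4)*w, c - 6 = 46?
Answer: 8346/1421 ≈ 5.8733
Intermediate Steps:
c = 52 (c = 6 + 46 = 52)
X(w) = w*(4 + w) (X(w) = (4 + w)*w = w*(4 + w))
A(I) = 52/I
U = -321/49 (U = (4 + 1/(-7 + 0))/(-7 + 0) - 1*6 = (4 + 1/(-7))/(-7) - 6 = -(4 - ⅐)/7 - 6 = -⅐*27/7 - 6 = -27/49 - 6 = -321/49 ≈ -6.5510)
U*A(-58) = -16692/(49*(-58)) = -16692*(-1)/(49*58) = -321/49*(-26/29) = 8346/1421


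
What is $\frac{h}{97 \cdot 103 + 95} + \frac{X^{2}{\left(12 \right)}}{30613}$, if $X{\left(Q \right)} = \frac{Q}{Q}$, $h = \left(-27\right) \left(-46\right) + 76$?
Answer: $\frac{20179010}{154381359} \approx 0.13071$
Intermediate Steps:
$h = 1318$ ($h = 1242 + 76 = 1318$)
$X{\left(Q \right)} = 1$
$\frac{h}{97 \cdot 103 + 95} + \frac{X^{2}{\left(12 \right)}}{30613} = \frac{1318}{97 \cdot 103 + 95} + \frac{1^{2}}{30613} = \frac{1318}{9991 + 95} + 1 \cdot \frac{1}{30613} = \frac{1318}{10086} + \frac{1}{30613} = 1318 \cdot \frac{1}{10086} + \frac{1}{30613} = \frac{659}{5043} + \frac{1}{30613} = \frac{20179010}{154381359}$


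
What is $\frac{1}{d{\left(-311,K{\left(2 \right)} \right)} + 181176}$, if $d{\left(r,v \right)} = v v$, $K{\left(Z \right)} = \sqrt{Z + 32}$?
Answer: $\frac{1}{181210} \approx 5.5185 \cdot 10^{-6}$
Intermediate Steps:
$K{\left(Z \right)} = \sqrt{32 + Z}$
$d{\left(r,v \right)} = v^{2}$
$\frac{1}{d{\left(-311,K{\left(2 \right)} \right)} + 181176} = \frac{1}{\left(\sqrt{32 + 2}\right)^{2} + 181176} = \frac{1}{\left(\sqrt{34}\right)^{2} + 181176} = \frac{1}{34 + 181176} = \frac{1}{181210}$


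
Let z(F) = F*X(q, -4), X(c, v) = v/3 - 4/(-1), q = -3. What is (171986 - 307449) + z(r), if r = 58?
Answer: -405925/3 ≈ -1.3531e+5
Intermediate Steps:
X(c, v) = 4 + v/3 (X(c, v) = v*(1/3) - 4*(-1) = v/3 + 4 = 4 + v/3)
z(F) = 8*F/3 (z(F) = F*(4 + (1/3)*(-4)) = F*(4 - 4/3) = F*(8/3) = 8*F/3)
(171986 - 307449) + z(r) = (171986 - 307449) + (8/3)*58 = -135463 + 464/3 = -405925/3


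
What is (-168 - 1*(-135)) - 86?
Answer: -119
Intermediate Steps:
(-168 - 1*(-135)) - 86 = (-168 + 135) - 86 = -33 - 86 = -119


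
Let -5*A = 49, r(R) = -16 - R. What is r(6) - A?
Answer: -61/5 ≈ -12.200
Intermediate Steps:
A = -49/5 (A = -1/5*49 = -49/5 ≈ -9.8000)
r(6) - A = (-16 - 1*6) - 1*(-49/5) = (-16 - 6) + 49/5 = -22 + 49/5 = -61/5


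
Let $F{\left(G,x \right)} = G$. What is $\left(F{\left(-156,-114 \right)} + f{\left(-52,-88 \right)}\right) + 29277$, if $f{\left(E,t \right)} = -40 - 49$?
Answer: $29032$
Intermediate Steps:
$f{\left(E,t \right)} = -89$ ($f{\left(E,t \right)} = -40 - 49 = -89$)
$\left(F{\left(-156,-114 \right)} + f{\left(-52,-88 \right)}\right) + 29277 = \left(-156 - 89\right) + 29277 = -245 + 29277 = 29032$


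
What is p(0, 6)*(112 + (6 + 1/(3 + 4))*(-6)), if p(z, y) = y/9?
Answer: 1052/21 ≈ 50.095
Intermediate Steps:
p(z, y) = y/9 (p(z, y) = y*(⅑) = y/9)
p(0, 6)*(112 + (6 + 1/(3 + 4))*(-6)) = ((⅑)*6)*(112 + (6 + 1/(3 + 4))*(-6)) = 2*(112 + (6 + 1/7)*(-6))/3 = 2*(112 + (6 + ⅐)*(-6))/3 = 2*(112 + (43/7)*(-6))/3 = 2*(112 - 258/7)/3 = (⅔)*(526/7) = 1052/21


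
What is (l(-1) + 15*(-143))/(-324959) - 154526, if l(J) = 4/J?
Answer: -50214612285/324959 ≈ -1.5453e+5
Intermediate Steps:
(l(-1) + 15*(-143))/(-324959) - 154526 = (4/(-1) + 15*(-143))/(-324959) - 154526 = (4*(-1) - 2145)*(-1/324959) - 154526 = (-4 - 2145)*(-1/324959) - 154526 = -2149*(-1/324959) - 154526 = 2149/324959 - 154526 = -50214612285/324959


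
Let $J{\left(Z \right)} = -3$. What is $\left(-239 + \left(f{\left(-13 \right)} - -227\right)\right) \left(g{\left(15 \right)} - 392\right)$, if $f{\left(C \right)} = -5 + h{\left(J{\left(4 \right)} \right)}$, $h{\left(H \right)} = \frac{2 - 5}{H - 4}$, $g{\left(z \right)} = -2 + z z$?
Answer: $\frac{19604}{7} \approx 2800.6$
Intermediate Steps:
$g{\left(z \right)} = -2 + z^{2}$
$h{\left(H \right)} = - \frac{3}{-4 + H}$
$f{\left(C \right)} = - \frac{32}{7}$ ($f{\left(C \right)} = -5 - \frac{3}{-4 - 3} = -5 - \frac{3}{-7} = -5 - - \frac{3}{7} = -5 + \frac{3}{7} = - \frac{32}{7}$)
$\left(-239 + \left(f{\left(-13 \right)} - -227\right)\right) \left(g{\left(15 \right)} - 392\right) = \left(-239 - - \frac{1557}{7}\right) \left(\left(-2 + 15^{2}\right) - 392\right) = \left(-239 + \left(- \frac{32}{7} + 227\right)\right) \left(\left(-2 + 225\right) - 392\right) = \left(-239 + \frac{1557}{7}\right) \left(223 - 392\right) = \left(- \frac{116}{7}\right) \left(-169\right) = \frac{19604}{7}$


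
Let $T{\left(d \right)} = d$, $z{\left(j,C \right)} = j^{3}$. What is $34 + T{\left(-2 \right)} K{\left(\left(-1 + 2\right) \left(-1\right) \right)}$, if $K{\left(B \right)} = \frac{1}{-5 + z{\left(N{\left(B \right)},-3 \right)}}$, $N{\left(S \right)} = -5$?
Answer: $\frac{2211}{65} \approx 34.015$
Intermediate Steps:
$K{\left(B \right)} = - \frac{1}{130}$ ($K{\left(B \right)} = \frac{1}{-5 + \left(-5\right)^{3}} = \frac{1}{-5 - 125} = \frac{1}{-130} = - \frac{1}{130}$)
$34 + T{\left(-2 \right)} K{\left(\left(-1 + 2\right) \left(-1\right) \right)} = 34 - - \frac{1}{65} = 34 + \frac{1}{65} = \frac{2211}{65}$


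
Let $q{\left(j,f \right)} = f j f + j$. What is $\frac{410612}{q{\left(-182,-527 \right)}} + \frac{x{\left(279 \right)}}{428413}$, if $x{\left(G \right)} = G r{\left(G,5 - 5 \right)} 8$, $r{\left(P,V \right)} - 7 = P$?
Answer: $\frac{8022694413991}{5413732983295} \approx 1.4819$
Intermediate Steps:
$r{\left(P,V \right)} = 7 + P$
$q{\left(j,f \right)} = j + j f^{2}$ ($q{\left(j,f \right)} = j f^{2} + j = j + j f^{2}$)
$x{\left(G \right)} = 8 G \left(7 + G\right)$ ($x{\left(G \right)} = G \left(7 + G\right) 8 = 8 G \left(7 + G\right)$)
$\frac{410612}{q{\left(-182,-527 \right)}} + \frac{x{\left(279 \right)}}{428413} = \frac{410612}{\left(-182\right) \left(1 + \left(-527\right)^{2}\right)} + \frac{8 \cdot 279 \left(7 + 279\right)}{428413} = \frac{410612}{\left(-182\right) \left(1 + 277729\right)} + 8 \cdot 279 \cdot 286 \cdot \frac{1}{428413} = \frac{410612}{\left(-182\right) 277730} + 638352 \cdot \frac{1}{428413} = \frac{410612}{-50546860} + \frac{638352}{428413} = 410612 \left(- \frac{1}{50546860}\right) + \frac{638352}{428413} = - \frac{102653}{12636715} + \frac{638352}{428413} = \frac{8022694413991}{5413732983295}$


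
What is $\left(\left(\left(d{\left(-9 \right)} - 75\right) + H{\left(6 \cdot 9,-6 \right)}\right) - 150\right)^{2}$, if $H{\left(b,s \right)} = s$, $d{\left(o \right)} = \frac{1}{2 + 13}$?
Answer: $\frac{11999296}{225} \approx 53330.0$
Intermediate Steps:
$d{\left(o \right)} = \frac{1}{15}$
$\left(\left(\left(d{\left(-9 \right)} - 75\right) + H{\left(6 \cdot 9,-6 \right)}\right) - 150\right)^{2} = \left(\left(\left(\frac{1}{15} - 75\right) - 6\right) - 150\right)^{2} = \left(\left(- \frac{1124}{15} - 6\right) - 150\right)^{2} = \left(- \frac{1214}{15} - 150\right)^{2} = \left(- \frac{3464}{15}\right)^{2} = \frac{11999296}{225}$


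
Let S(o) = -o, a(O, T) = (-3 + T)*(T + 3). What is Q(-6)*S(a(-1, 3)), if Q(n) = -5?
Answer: 0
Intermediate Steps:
a(O, T) = (-3 + T)*(3 + T)
Q(-6)*S(a(-1, 3)) = -(-5)*(-9 + 3²) = -(-5)*(-9 + 9) = -(-5)*0 = -5*0 = 0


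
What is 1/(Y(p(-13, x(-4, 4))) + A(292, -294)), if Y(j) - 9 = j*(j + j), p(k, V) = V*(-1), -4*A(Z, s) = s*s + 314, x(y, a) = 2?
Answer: -2/43341 ≈ -4.6146e-5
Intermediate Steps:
A(Z, s) = -157/2 - s²/4 (A(Z, s) = -(s*s + 314)/4 = -(s² + 314)/4 = -(314 + s²)/4 = -157/2 - s²/4)
p(k, V) = -V
Y(j) = 9 + 2*j² (Y(j) = 9 + j*(j + j) = 9 + j*(2*j) = 9 + 2*j²)
1/(Y(p(-13, x(-4, 4))) + A(292, -294)) = 1/((9 + 2*(-1*2)²) + (-157/2 - ¼*(-294)²)) = 1/((9 + 2*(-2)²) + (-157/2 - ¼*86436)) = 1/((9 + 2*4) + (-157/2 - 21609)) = 1/((9 + 8) - 43375/2) = 1/(17 - 43375/2) = 1/(-43341/2) = -2/43341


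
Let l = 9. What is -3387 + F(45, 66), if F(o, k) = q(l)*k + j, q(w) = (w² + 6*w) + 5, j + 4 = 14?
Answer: 5863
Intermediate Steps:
j = 10 (j = -4 + 14 = 10)
q(w) = 5 + w² + 6*w
F(o, k) = 10 + 140*k (F(o, k) = (5 + 9² + 6*9)*k + 10 = (5 + 81 + 54)*k + 10 = 140*k + 10 = 10 + 140*k)
-3387 + F(45, 66) = -3387 + (10 + 140*66) = -3387 + (10 + 9240) = -3387 + 9250 = 5863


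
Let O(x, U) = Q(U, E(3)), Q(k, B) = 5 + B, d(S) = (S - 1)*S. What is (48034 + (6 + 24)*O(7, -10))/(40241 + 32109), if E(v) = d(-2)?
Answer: 24182/36175 ≈ 0.66847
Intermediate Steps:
d(S) = S*(-1 + S) (d(S) = (-1 + S)*S = S*(-1 + S))
E(v) = 6 (E(v) = -2*(-1 - 2) = -2*(-3) = 6)
O(x, U) = 11 (O(x, U) = 5 + 6 = 11)
(48034 + (6 + 24)*O(7, -10))/(40241 + 32109) = (48034 + (6 + 24)*11)/(40241 + 32109) = (48034 + 30*11)/72350 = (48034 + 330)*(1/72350) = 48364*(1/72350) = 24182/36175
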